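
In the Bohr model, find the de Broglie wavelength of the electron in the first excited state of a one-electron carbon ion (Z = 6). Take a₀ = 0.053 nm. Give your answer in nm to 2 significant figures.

The Bohr quantisation condition is nλ = 2πr_n.
r_n = n²a₀/Z = 0.035 nm
λ = 2πr_n/n = 2π·0.035/2 = 0.11 nm

0.11 nm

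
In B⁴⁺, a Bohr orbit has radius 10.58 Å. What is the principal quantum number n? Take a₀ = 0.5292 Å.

r_n = n²a₀/Z ⇒ n² = rZ/a₀ = 10.58 × 5 / 0.5292 ≈ 99.96
n = 10

10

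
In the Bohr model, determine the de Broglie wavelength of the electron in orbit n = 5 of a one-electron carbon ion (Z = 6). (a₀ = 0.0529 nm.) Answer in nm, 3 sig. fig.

The Bohr quantisation condition is nλ = 2πr_n.
r_n = n²a₀/Z = 0.220 nm
λ = 2πr_n/n = 2π·0.220/5 = 0.277 nm

0.277 nm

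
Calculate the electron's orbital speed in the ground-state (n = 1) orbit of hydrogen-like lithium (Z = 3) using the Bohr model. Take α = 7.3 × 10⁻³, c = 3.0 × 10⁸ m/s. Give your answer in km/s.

6600 km/s

v_n = Zαc/n = 3 × 0.0073 × 3.0 × 10⁸ / 1
    = 6600 km/s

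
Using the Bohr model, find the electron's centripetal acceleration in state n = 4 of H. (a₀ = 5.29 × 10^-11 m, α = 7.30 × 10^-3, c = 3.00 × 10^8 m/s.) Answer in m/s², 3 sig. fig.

r = n²a₀/Z = 8.46 × 10^-10 m, v = Zαc/n = 5.47 × 10^5 m/s
a = v²/r = (5.47 × 10^5)² / 8.46 × 10^-10 = 3.54 × 10^20 m/s²

3.54 × 10^20 m/s²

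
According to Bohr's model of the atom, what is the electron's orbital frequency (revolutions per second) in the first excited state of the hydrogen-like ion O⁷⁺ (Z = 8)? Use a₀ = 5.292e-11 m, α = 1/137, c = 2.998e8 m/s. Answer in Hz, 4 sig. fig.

r = n²a₀/Z = 2.646e-11 m, v = Zαc/n = 8.753e6 m/s
f = v/(2πr) = 5.265e16 Hz

5.265e16 Hz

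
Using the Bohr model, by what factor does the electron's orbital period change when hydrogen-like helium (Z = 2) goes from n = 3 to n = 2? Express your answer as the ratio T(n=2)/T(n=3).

8/27

T ∝ Z^-2 · n^3; with Z fixed, T ∝ n^3.
T(n=2)/T(n=3) = (2/3)^3 = 8/27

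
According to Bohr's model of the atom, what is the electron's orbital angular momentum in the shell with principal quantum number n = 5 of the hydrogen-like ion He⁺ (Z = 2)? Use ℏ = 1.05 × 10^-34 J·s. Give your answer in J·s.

5.25 × 10^-34 J·s

L_n = nℏ = 5 × 1.05 × 10^-34 = 5.25 × 10^-34 J·s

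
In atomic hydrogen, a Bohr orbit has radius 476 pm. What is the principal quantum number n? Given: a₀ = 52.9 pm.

r_n = n²a₀/Z ⇒ n² = rZ/a₀ = 476 × 1 / 52.9 ≈ 9.00
n = 3

3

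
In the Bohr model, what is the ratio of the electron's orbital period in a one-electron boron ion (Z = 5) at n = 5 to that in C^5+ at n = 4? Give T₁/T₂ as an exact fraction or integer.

T ∝ Z^-2 · n^3
T₁/T₂ = (5/6)^-2 · (5/4)^3 = 45/16

45/16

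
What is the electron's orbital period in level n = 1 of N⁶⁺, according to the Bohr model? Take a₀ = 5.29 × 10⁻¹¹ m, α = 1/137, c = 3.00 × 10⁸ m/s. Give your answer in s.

3.10 × 10⁻¹⁸ s

r = n²a₀/Z = 1²·5.29 × 10⁻¹¹/7 = 7.56 × 10⁻¹² m
v = Zαc/n = 7·0.00730·3.00 × 10⁸/1 = 1.53 × 10⁷ m/s
T = 2πr/v = 3.10 × 10⁻¹⁸ s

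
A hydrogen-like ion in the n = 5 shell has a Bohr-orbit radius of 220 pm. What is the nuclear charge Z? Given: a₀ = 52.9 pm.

6

r_n = n²a₀/Z ⇒ Z = n²a₀/r = 5² × 52.9 / 220 ≈ 6.01
Z = 6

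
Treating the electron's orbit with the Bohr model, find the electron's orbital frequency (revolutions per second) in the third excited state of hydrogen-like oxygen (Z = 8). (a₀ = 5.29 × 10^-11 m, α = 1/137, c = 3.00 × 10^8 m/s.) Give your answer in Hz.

r = n²a₀/Z = 1.06 × 10^-10 m, v = Zαc/n = 4.38 × 10^6 m/s
f = v/(2πr) = 6.59 × 10^15 Hz

6.59 × 10^15 Hz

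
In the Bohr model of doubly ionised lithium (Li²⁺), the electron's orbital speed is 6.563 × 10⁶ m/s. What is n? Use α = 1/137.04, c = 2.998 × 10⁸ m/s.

v_n = Zαc/n ⇒ n = Zαc/v = 3 × 0.007297 × 2.998 × 10⁸ / 6.563 × 10⁶ ≈ 1.00
n = 1

1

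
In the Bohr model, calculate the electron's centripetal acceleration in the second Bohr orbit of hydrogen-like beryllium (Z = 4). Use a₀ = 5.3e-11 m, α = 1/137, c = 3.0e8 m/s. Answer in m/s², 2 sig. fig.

3.6e23 m/s²

r = n²a₀/Z = 5.3e-11 m, v = Zαc/n = 4.4e6 m/s
a = v²/r = (4.4e6)² / 5.3e-11 = 3.6e23 m/s²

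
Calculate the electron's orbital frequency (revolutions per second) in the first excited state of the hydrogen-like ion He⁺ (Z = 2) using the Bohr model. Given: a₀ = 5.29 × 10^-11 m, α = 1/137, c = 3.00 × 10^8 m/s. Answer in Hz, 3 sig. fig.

3.29 × 10^15 Hz

r = n²a₀/Z = 1.06 × 10^-10 m, v = Zαc/n = 2.19 × 10^6 m/s
f = v/(2πr) = 3.29 × 10^15 Hz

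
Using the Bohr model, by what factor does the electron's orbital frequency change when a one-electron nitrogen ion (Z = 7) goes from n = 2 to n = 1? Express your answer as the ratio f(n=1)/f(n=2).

8

f ∝ Z^2 · n^-3; with Z fixed, f ∝ n^-3.
f(n=1)/f(n=2) = (1/2)^-3 = 8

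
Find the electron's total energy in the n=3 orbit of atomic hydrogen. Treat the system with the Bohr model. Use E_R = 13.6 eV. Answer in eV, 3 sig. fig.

-1.51 eV

E_n = −E_R·Z²/n² = −13.6 × 1²/3² = -1.51 eV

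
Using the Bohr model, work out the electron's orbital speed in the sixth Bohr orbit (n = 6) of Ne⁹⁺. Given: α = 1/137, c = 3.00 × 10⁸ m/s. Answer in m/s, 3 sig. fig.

3.65 × 10⁶ m/s

v_n = Zαc/n = 10 × 0.00730 × 3.00 × 10⁸ / 6
    = 3.65 × 10⁶ m/s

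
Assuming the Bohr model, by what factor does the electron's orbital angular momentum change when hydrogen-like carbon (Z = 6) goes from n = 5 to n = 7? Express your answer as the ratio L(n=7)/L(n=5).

7/5

L = nℏ depends only on n, so L ∝ n.
L(n=7)/L(n=5) = (7/5)^1 = 7/5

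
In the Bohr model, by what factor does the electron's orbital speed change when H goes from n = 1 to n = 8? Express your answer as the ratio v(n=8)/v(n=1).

v ∝ Z^1 · n^-1; with Z fixed, v ∝ n^-1.
v(n=8)/v(n=1) = (8/1)^-1 = 1/8

1/8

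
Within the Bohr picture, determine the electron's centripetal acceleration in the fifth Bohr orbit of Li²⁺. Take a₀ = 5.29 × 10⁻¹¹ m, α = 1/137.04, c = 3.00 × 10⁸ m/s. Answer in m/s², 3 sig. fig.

r = n²a₀/Z = 4.41 × 10⁻¹⁰ m, v = Zαc/n = 1.31 × 10⁶ m/s
a = v²/r = (1.31 × 10⁶)² / 4.41 × 10⁻¹⁰ = 3.91 × 10²¹ m/s²

3.91 × 10²¹ m/s²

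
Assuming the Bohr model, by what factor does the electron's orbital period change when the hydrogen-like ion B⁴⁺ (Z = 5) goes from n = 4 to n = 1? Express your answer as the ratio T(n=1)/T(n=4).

T ∝ Z^-2 · n^3; with Z fixed, T ∝ n^3.
T(n=1)/T(n=4) = (1/4)^3 = 1/64

1/64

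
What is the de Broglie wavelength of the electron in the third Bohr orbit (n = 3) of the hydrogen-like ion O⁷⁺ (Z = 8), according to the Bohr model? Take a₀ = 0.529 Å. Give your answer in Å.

The Bohr quantisation condition is nλ = 2πr_n.
r_n = n²a₀/Z = 0.595 Å
λ = 2πr_n/n = 2π·0.595/3 = 1.25 Å

1.25 Å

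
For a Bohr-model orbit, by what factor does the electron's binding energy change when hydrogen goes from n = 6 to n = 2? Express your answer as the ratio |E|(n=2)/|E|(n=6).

9

|E| ∝ Z^2 · n^-2; with Z fixed, |E| ∝ n^-2.
|E|(n=2)/|E|(n=6) = (2/6)^-2 = 9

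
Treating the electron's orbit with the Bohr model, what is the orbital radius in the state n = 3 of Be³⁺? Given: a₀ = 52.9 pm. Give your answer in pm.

119 pm

r_n = n²a₀/Z = 3² × 52.9 / 4
    = 9 × 52.9 / 4 = 119 pm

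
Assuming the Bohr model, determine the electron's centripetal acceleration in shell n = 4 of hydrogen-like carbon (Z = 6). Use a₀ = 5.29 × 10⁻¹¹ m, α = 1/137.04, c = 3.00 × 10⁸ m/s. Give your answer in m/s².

r = n²a₀/Z = 1.41 × 10⁻¹⁰ m, v = Zαc/n = 3.28 × 10⁶ m/s
a = v²/r = (3.28 × 10⁶)² / 1.41 × 10⁻¹⁰ = 7.64 × 10²² m/s²

7.64 × 10²² m/s²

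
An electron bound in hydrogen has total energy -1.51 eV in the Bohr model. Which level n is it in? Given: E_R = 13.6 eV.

E_n = −E_R Z²/n² ⇒ n² = E_R Z²/(−E_n) = 13.6 × 1² / 1.51 ≈ 9.01
n = 3

3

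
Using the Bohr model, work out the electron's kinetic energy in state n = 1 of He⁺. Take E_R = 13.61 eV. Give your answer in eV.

54.44 eV

For a Coulomb orbit the virial theorem gives K = −E_n.
E_n = −E_R·Z²/n², so K = E_R·Z²/n² = 13.61 × 2²/1² = 54.44 eV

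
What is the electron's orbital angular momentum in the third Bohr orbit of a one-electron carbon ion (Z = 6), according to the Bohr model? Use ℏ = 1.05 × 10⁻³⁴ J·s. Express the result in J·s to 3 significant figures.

L_n = nℏ = 3 × 1.05 × 10⁻³⁴ = 3.15 × 10⁻³⁴ J·s

3.15 × 10⁻³⁴ J·s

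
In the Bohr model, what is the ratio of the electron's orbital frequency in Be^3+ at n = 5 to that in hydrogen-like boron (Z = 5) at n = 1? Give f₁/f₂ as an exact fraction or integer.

f ∝ Z^2 · n^-3
f₁/f₂ = (4/5)^2 · (5/1)^-3 = 16/3125

16/3125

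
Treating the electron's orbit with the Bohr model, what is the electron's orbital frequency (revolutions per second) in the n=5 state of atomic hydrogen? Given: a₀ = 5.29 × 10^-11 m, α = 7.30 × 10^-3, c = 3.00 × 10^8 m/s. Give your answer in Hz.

r = n²a₀/Z = 1.32 × 10^-9 m, v = Zαc/n = 4.38 × 10^5 m/s
f = v/(2πr) = 5.27 × 10^13 Hz

5.27 × 10^13 Hz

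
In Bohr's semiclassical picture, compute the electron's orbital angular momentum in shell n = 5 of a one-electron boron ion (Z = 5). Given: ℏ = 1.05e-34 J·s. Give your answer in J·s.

5.25e-34 J·s

L_n = nℏ = 5 × 1.05e-34 = 5.25e-34 J·s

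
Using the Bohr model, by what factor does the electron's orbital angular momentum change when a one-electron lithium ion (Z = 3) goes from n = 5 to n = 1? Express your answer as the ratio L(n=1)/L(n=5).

L = nℏ depends only on n, so L ∝ n.
L(n=1)/L(n=5) = (1/5)^1 = 1/5

1/5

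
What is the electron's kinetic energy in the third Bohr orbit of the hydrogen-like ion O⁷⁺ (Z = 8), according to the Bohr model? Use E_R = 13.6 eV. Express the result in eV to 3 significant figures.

For a Coulomb orbit the virial theorem gives K = −E_n.
E_n = −E_R·Z²/n², so K = E_R·Z²/n² = 13.6 × 8²/3² = 96.7 eV

96.7 eV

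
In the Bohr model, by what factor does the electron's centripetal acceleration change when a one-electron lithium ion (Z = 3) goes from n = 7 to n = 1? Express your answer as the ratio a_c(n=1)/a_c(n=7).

a_c ∝ Z^3 · n^-4; with Z fixed, a_c ∝ n^-4.
a_c(n=1)/a_c(n=7) = (1/7)^-4 = 2401

2401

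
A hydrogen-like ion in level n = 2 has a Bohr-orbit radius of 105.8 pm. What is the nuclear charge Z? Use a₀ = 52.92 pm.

r_n = n²a₀/Z ⇒ Z = n²a₀/r = 2² × 52.92 / 105.8 ≈ 2.00
Z = 2

2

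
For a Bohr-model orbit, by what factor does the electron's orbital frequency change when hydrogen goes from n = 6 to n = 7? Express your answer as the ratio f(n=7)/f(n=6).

f ∝ Z^2 · n^-3; with Z fixed, f ∝ n^-3.
f(n=7)/f(n=6) = (7/6)^-3 = 216/343

216/343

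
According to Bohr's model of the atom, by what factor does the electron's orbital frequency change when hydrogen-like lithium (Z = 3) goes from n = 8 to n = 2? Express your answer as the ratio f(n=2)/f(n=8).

f ∝ Z^2 · n^-3; with Z fixed, f ∝ n^-3.
f(n=2)/f(n=8) = (2/8)^-3 = 64

64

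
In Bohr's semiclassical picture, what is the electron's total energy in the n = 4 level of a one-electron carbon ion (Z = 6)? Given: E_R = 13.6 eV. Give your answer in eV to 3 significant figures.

E_n = −E_R·Z²/n² = −13.6 × 6²/4² = -30.6 eV

-30.6 eV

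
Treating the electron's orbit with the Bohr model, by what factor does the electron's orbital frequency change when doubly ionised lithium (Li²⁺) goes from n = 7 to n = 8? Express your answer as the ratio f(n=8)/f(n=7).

f ∝ Z^2 · n^-3; with Z fixed, f ∝ n^-3.
f(n=8)/f(n=7) = (8/7)^-3 = 343/512

343/512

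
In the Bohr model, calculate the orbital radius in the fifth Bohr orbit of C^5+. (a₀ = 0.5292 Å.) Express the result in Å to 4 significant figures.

2.205 Å

r_n = n²a₀/Z = 5² × 0.5292 / 6
    = 25 × 0.5292 / 6 = 2.205 Å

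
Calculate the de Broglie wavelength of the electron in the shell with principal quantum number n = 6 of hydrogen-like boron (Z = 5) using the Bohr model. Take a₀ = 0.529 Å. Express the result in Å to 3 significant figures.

3.99 Å

The Bohr quantisation condition is nλ = 2πr_n.
r_n = n²a₀/Z = 3.81 Å
λ = 2πr_n/n = 2π·3.81/6 = 3.99 Å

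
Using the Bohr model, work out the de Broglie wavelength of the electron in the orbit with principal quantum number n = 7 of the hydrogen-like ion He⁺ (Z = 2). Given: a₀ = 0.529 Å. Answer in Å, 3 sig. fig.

11.6 Å

The Bohr quantisation condition is nλ = 2πr_n.
r_n = n²a₀/Z = 13.0 Å
λ = 2πr_n/n = 2π·13.0/7 = 11.6 Å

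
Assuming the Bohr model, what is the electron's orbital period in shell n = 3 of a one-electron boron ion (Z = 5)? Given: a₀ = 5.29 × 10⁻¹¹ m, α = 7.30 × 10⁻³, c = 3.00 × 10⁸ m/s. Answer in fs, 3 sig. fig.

0.164 fs

r = n²a₀/Z = 3²·5.29 × 10⁻¹¹/5 = 9.52 × 10⁻¹¹ m
v = Zαc/n = 5·0.00730·3.00 × 10⁸/3 = 3.65 × 10⁶ m/s
T = 2πr/v = 1.64 × 10⁻¹⁶ s = 0.164 fs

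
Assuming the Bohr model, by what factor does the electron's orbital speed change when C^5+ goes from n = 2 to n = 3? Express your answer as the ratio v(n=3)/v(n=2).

2/3

v ∝ Z^1 · n^-1; with Z fixed, v ∝ n^-1.
v(n=3)/v(n=2) = (3/2)^-1 = 2/3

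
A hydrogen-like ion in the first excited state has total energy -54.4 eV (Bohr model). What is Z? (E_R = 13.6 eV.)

4

E_n = −E_R Z²/n² ⇒ Z² = −E_n n²/E_R = 54.4 × 2² / 13.6 ≈ 16.00
Z = 4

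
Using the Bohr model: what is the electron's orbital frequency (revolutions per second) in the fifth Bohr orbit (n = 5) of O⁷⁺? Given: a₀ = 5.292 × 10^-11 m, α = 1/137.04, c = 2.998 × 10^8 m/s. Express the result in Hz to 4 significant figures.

r = n²a₀/Z = 1.654 × 10^-10 m, v = Zαc/n = 3.500 × 10^6 m/s
f = v/(2πr) = 3.369 × 10^15 Hz

3.369 × 10^15 Hz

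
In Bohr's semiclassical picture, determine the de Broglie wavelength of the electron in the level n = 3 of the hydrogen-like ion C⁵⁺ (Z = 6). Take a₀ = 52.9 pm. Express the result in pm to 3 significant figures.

The Bohr quantisation condition is nλ = 2πr_n.
r_n = n²a₀/Z = 79.3 pm
λ = 2πr_n/n = 2π·79.3/3 = 166 pm

166 pm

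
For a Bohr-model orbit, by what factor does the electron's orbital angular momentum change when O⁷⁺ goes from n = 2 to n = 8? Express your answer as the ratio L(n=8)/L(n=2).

L = nℏ depends only on n, so L ∝ n.
L(n=8)/L(n=2) = (8/2)^1 = 4

4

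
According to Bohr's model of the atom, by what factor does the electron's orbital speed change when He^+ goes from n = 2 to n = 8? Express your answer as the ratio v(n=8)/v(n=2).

v ∝ Z^1 · n^-1; with Z fixed, v ∝ n^-1.
v(n=8)/v(n=2) = (8/2)^-1 = 1/4

1/4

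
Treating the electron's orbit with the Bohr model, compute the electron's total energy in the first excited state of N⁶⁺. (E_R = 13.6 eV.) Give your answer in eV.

-167 eV

E_n = −E_R·Z²/n² = −13.6 × 7²/2² = -167 eV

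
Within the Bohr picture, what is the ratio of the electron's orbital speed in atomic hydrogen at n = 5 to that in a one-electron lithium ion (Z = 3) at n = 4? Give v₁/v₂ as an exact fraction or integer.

4/15

v ∝ Z^1 · n^-1
v₁/v₂ = (1/3)^1 · (5/4)^-1 = 4/15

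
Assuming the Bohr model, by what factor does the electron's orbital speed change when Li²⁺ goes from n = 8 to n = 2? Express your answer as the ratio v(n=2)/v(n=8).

4

v ∝ Z^1 · n^-1; with Z fixed, v ∝ n^-1.
v(n=2)/v(n=8) = (2/8)^-1 = 4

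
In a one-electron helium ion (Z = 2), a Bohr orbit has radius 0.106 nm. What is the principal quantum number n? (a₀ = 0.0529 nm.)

r_n = n²a₀/Z ⇒ n² = rZ/a₀ = 0.106 × 2 / 0.0529 ≈ 4.01
n = 2

2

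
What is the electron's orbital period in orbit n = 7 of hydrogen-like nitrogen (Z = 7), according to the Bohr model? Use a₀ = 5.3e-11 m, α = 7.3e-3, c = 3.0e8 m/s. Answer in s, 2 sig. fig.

1.1e-15 s

r = n²a₀/Z = 7²·5.3e-11/7 = 3.7e-10 m
v = Zαc/n = 7·0.0073·3.0e8/7 = 2.2e6 m/s
T = 2πr/v = 1.1e-15 s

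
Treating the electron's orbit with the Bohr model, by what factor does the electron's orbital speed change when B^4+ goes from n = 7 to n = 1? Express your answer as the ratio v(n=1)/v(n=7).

v ∝ Z^1 · n^-1; with Z fixed, v ∝ n^-1.
v(n=1)/v(n=7) = (1/7)^-1 = 7

7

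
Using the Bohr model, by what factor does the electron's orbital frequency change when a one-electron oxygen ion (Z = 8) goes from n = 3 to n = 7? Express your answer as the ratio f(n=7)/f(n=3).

f ∝ Z^2 · n^-3; with Z fixed, f ∝ n^-3.
f(n=7)/f(n=3) = (7/3)^-3 = 27/343

27/343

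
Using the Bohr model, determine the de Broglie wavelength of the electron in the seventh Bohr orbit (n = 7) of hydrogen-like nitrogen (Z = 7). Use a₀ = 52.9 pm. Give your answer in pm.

332 pm

The Bohr quantisation condition is nλ = 2πr_n.
r_n = n²a₀/Z = 370 pm
λ = 2πr_n/n = 2π·370/7 = 332 pm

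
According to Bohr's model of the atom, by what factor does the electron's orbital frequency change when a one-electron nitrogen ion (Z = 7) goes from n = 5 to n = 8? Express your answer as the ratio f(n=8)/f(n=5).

f ∝ Z^2 · n^-3; with Z fixed, f ∝ n^-3.
f(n=8)/f(n=5) = (8/5)^-3 = 125/512

125/512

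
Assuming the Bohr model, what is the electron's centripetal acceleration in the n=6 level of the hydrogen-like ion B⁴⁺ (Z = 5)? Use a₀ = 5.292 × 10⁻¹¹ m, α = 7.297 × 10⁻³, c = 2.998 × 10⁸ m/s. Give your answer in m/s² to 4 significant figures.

r = n²a₀/Z = 3.810 × 10⁻¹⁰ m, v = Zαc/n = 1.823 × 10⁶ m/s
a = v²/r = (1.823 × 10⁶)² / 3.810 × 10⁻¹⁰ = 8.722 × 10²¹ m/s²

8.722 × 10²¹ m/s²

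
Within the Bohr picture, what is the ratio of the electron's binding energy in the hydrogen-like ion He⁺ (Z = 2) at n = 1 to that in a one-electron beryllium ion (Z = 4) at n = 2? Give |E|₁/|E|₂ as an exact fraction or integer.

|E| ∝ Z^2 · n^-2
|E|₁/|E|₂ = (2/4)^2 · (1/2)^-2 = 1

1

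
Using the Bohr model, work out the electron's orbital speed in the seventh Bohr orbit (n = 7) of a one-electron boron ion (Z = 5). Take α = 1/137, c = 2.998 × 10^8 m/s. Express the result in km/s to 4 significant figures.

1563 km/s

v_n = Zαc/n = 5 × 0.007299 × 2.998 × 10^8 / 7
    = 1563 km/s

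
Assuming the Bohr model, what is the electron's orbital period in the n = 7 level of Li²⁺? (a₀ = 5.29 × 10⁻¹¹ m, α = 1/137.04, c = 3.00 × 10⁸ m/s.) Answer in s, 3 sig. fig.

r = n²a₀/Z = 7²·5.29 × 10⁻¹¹/3 = 8.64 × 10⁻¹⁰ m
v = Zαc/n = 3·0.00730·3.00 × 10⁸/7 = 9.38 × 10⁵ m/s
T = 2πr/v = 5.79 × 10⁻¹⁵ s

5.79 × 10⁻¹⁵ s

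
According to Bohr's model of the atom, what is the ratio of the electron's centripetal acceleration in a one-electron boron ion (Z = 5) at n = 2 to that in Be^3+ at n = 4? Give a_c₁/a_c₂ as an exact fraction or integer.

125/4

a_c ∝ Z^3 · n^-4
a_c₁/a_c₂ = (5/4)^3 · (2/4)^-4 = 125/4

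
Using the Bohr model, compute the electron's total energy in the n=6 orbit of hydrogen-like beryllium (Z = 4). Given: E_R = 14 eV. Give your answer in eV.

-6.2 eV

E_n = −E_R·Z²/n² = −14 × 4²/6² = -6.2 eV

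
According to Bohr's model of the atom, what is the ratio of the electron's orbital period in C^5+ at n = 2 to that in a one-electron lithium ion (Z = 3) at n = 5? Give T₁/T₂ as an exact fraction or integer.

T ∝ Z^-2 · n^3
T₁/T₂ = (6/3)^-2 · (2/5)^3 = 2/125

2/125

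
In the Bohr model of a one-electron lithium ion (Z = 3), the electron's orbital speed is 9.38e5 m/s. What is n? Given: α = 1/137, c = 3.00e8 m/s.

v_n = Zαc/n ⇒ n = Zαc/v = 3 × 0.00730 × 3.00e8 / 9.38e5 ≈ 7.00
n = 7

7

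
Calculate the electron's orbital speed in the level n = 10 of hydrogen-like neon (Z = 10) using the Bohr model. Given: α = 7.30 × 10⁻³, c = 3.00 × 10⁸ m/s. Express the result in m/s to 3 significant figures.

v_n = Zαc/n = 10 × 0.00730 × 3.00 × 10⁸ / 10
    = 2.19 × 10⁶ m/s

2.19 × 10⁶ m/s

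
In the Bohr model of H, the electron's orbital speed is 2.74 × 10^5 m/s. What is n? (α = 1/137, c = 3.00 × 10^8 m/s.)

v_n = Zαc/n ⇒ n = Zαc/v = 1 × 0.00730 × 3.00 × 10^8 / 2.74 × 10^5 ≈ 7.99
n = 8

8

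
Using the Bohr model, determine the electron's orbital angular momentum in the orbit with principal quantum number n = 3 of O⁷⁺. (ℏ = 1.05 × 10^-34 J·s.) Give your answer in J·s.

3.15 × 10^-34 J·s

L_n = nℏ = 3 × 1.05 × 10^-34 = 3.15 × 10^-34 J·s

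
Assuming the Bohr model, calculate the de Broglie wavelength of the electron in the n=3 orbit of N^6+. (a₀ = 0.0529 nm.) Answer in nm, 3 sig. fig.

The Bohr quantisation condition is nλ = 2πr_n.
r_n = n²a₀/Z = 0.0680 nm
λ = 2πr_n/n = 2π·0.0680/3 = 0.142 nm

0.142 nm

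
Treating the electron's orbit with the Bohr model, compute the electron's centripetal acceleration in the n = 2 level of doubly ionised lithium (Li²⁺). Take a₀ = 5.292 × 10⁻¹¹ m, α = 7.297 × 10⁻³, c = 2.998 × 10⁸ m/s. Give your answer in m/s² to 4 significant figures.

1.526 × 10²³ m/s²

r = n²a₀/Z = 7.056 × 10⁻¹¹ m, v = Zαc/n = 3.281 × 10⁶ m/s
a = v²/r = (3.281 × 10⁶)² / 7.056 × 10⁻¹¹ = 1.526 × 10²³ m/s²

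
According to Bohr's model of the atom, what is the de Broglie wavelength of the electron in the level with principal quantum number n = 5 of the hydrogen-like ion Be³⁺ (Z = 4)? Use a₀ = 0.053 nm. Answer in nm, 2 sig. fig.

0.42 nm

The Bohr quantisation condition is nλ = 2πr_n.
r_n = n²a₀/Z = 0.33 nm
λ = 2πr_n/n = 2π·0.33/5 = 0.42 nm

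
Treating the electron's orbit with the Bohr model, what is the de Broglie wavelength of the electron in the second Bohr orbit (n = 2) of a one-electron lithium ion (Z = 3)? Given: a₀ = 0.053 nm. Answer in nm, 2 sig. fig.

0.22 nm

The Bohr quantisation condition is nλ = 2πr_n.
r_n = n²a₀/Z = 0.071 nm
λ = 2πr_n/n = 2π·0.071/2 = 0.22 nm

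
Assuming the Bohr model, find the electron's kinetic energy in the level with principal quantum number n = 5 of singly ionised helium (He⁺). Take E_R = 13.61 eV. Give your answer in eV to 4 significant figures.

2.178 eV

For a Coulomb orbit the virial theorem gives K = −E_n.
E_n = −E_R·Z²/n², so K = E_R·Z²/n² = 13.61 × 2²/5² = 2.178 eV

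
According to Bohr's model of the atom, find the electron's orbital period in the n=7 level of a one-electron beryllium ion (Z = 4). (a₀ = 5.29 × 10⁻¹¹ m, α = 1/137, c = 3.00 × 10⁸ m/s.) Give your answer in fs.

r = n²a₀/Z = 7²·5.29 × 10⁻¹¹/4 = 6.48 × 10⁻¹⁰ m
v = Zαc/n = 4·0.00730·3.00 × 10⁸/7 = 1.25 × 10⁶ m/s
T = 2πr/v = 3.25 × 10⁻¹⁵ s = 3.25 fs

3.25 fs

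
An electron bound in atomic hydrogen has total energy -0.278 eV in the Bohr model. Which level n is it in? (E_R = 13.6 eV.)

7

E_n = −E_R Z²/n² ⇒ n² = E_R Z²/(−E_n) = 13.6 × 1² / 0.278 ≈ 48.92
n = 7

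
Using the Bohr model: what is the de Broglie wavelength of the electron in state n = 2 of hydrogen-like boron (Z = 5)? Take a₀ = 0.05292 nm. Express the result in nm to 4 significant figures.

The Bohr quantisation condition is nλ = 2πr_n.
r_n = n²a₀/Z = 0.04234 nm
λ = 2πr_n/n = 2π·0.04234/2 = 0.1330 nm

0.1330 nm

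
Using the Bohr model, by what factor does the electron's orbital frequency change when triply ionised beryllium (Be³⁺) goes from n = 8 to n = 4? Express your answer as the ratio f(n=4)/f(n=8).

f ∝ Z^2 · n^-3; with Z fixed, f ∝ n^-3.
f(n=4)/f(n=8) = (4/8)^-3 = 8

8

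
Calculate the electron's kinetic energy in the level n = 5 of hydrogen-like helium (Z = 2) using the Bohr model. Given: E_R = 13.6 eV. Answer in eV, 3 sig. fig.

For a Coulomb orbit the virial theorem gives K = −E_n.
E_n = −E_R·Z²/n², so K = E_R·Z²/n² = 13.6 × 2²/5² = 2.18 eV

2.18 eV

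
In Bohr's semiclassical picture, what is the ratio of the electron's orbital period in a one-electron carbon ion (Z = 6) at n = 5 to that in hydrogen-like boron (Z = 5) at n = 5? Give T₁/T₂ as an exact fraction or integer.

25/36

T ∝ Z^-2 · n^3
T₁/T₂ = (6/5)^-2 · (5/5)^3 = 25/36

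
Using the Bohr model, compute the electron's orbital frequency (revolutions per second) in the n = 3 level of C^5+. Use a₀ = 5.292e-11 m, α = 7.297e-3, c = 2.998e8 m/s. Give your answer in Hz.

8.772e15 Hz

r = n²a₀/Z = 7.938e-11 m, v = Zαc/n = 4.375e6 m/s
f = v/(2πr) = 8.772e15 Hz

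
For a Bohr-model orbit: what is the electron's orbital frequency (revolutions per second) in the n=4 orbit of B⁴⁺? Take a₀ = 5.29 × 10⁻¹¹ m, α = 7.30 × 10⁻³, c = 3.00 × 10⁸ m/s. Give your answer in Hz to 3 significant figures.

2.57 × 10¹⁵ Hz

r = n²a₀/Z = 1.69 × 10⁻¹⁰ m, v = Zαc/n = 2.74 × 10⁶ m/s
f = v/(2πr) = 2.57 × 10¹⁵ Hz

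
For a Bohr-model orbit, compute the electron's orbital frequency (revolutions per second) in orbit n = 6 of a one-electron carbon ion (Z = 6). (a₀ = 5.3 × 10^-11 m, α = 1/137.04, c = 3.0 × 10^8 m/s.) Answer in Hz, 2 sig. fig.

r = n²a₀/Z = 3.2 × 10^-10 m, v = Zαc/n = 2.2 × 10^6 m/s
f = v/(2πr) = 1.1 × 10^15 Hz

1.1 × 10^15 Hz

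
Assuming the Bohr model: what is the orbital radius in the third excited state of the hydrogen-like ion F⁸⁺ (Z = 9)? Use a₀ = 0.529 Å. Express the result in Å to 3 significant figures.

0.940 Å

r_n = n²a₀/Z = 4² × 0.529 / 9
    = 16 × 0.529 / 9 = 0.940 Å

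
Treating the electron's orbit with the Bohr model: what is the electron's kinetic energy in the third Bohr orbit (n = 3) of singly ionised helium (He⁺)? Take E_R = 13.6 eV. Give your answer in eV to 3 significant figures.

6.04 eV

For a Coulomb orbit the virial theorem gives K = −E_n.
E_n = −E_R·Z²/n², so K = E_R·Z²/n² = 13.6 × 2²/3² = 6.04 eV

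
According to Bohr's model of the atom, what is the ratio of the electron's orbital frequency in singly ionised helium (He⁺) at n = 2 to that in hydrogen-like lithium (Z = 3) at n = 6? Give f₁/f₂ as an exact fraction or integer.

12

f ∝ Z^2 · n^-3
f₁/f₂ = (2/3)^2 · (2/6)^-3 = 12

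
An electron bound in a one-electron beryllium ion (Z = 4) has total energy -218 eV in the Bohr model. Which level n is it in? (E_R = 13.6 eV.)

1

E_n = −E_R Z²/n² ⇒ n² = E_R Z²/(−E_n) = 13.6 × 4² / 218 ≈ 1.00
n = 1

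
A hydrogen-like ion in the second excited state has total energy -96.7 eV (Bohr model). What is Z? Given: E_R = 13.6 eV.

8

E_n = −E_R Z²/n² ⇒ Z² = −E_n n²/E_R = 96.7 × 3² / 13.6 ≈ 63.99
Z = 8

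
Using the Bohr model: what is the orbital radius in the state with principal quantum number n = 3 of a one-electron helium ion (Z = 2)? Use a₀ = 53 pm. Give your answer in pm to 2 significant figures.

r_n = n²a₀/Z = 3² × 53 / 2
    = 9 × 53 / 2 = 240 pm

240 pm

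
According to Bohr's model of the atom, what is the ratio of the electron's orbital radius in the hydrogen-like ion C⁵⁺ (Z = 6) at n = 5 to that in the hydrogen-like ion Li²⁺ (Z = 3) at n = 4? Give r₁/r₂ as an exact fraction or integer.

25/32

r ∝ Z^-1 · n^2
r₁/r₂ = (6/3)^-1 · (5/4)^2 = 25/32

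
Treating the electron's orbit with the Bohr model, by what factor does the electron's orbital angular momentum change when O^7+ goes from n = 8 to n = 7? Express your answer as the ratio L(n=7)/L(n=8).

L = nℏ depends only on n, so L ∝ n.
L(n=7)/L(n=8) = (7/8)^1 = 7/8

7/8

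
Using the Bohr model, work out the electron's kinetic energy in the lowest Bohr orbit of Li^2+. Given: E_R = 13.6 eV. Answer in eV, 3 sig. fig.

122 eV

For a Coulomb orbit the virial theorem gives K = −E_n.
E_n = −E_R·Z²/n², so K = E_R·Z²/n² = 13.6 × 3²/1² = 122 eV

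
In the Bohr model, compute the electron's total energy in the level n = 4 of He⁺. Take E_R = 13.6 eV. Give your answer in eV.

-3.40 eV

E_n = −E_R·Z²/n² = −13.6 × 2²/4² = -3.40 eV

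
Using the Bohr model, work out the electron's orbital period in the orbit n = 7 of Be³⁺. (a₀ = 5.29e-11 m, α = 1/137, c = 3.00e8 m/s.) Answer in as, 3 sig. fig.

3250 as

r = n²a₀/Z = 7²·5.29e-11/4 = 6.48e-10 m
v = Zαc/n = 4·0.00730·3.00e8/7 = 1.25e6 m/s
T = 2πr/v = 3.25e-15 s = 3250 as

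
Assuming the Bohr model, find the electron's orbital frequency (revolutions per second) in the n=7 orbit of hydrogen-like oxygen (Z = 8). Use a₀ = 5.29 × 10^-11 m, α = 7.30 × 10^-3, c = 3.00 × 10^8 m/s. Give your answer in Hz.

1.23 × 10^15 Hz

r = n²a₀/Z = 3.24 × 10^-10 m, v = Zαc/n = 2.50 × 10^6 m/s
f = v/(2πr) = 1.23 × 10^15 Hz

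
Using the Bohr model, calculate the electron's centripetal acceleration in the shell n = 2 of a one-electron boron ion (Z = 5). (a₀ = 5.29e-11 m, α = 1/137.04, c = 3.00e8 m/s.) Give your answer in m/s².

r = n²a₀/Z = 4.23e-11 m, v = Zαc/n = 5.47e6 m/s
a = v²/r = (5.47e6)² / 4.23e-11 = 7.08e23 m/s²

7.08e23 m/s²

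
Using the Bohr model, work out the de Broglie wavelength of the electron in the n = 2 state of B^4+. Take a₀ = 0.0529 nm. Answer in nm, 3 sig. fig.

0.133 nm

The Bohr quantisation condition is nλ = 2πr_n.
r_n = n²a₀/Z = 0.0423 nm
λ = 2πr_n/n = 2π·0.0423/2 = 0.133 nm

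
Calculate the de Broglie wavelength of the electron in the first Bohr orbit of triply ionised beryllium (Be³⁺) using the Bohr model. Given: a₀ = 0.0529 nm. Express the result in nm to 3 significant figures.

The Bohr quantisation condition is nλ = 2πr_n.
r_n = n²a₀/Z = 0.0132 nm
λ = 2πr_n/n = 2π·0.0132/1 = 0.0831 nm

0.0831 nm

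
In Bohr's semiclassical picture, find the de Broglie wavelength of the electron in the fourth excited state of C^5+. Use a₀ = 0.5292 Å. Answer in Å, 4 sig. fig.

2.771 Å

The Bohr quantisation condition is nλ = 2πr_n.
r_n = n²a₀/Z = 2.205 Å
λ = 2πr_n/n = 2π·2.205/5 = 2.771 Å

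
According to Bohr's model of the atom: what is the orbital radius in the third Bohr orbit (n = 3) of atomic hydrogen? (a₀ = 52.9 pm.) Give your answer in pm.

r_n = n²a₀/Z = 3² × 52.9 / 1
    = 9 × 52.9 / 1 = 476 pm

476 pm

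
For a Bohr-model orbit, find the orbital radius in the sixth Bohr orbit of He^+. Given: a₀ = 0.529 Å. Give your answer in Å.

r_n = n²a₀/Z = 6² × 0.529 / 2
    = 36 × 0.529 / 2 = 9.52 Å

9.52 Å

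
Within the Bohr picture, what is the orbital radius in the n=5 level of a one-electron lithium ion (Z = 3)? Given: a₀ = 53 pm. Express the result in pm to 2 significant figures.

r_n = n²a₀/Z = 5² × 53 / 3
    = 25 × 53 / 3 = 440 pm

440 pm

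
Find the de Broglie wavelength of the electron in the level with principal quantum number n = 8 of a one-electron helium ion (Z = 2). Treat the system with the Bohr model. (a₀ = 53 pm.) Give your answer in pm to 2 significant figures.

The Bohr quantisation condition is nλ = 2πr_n.
r_n = n²a₀/Z = 1700 pm
λ = 2πr_n/n = 2π·1700/8 = 1300 pm

1300 pm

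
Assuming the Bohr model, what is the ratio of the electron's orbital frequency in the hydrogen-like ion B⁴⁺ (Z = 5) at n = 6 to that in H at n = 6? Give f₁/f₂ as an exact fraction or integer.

f ∝ Z^2 · n^-3
f₁/f₂ = (5/1)^2 · (6/6)^-3 = 25

25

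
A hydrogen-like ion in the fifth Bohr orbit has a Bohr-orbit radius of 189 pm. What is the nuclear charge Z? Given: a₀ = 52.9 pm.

7

r_n = n²a₀/Z ⇒ Z = n²a₀/r = 5² × 52.9 / 189 ≈ 7.00
Z = 7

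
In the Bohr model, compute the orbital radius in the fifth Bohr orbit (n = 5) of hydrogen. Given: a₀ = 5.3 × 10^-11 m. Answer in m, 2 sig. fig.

r_n = n²a₀/Z = 5² × 5.3 × 10^-11 / 1
    = 25 × 5.3 × 10^-11 / 1 = 1.3 × 10^-9 m

1.3 × 10^-9 m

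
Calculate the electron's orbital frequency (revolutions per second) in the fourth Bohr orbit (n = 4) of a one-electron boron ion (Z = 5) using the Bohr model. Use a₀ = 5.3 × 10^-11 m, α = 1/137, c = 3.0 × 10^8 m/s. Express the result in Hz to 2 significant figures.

2.6 × 10^15 Hz

r = n²a₀/Z = 1.7 × 10^-10 m, v = Zαc/n = 2.7 × 10^6 m/s
f = v/(2πr) = 2.6 × 10^15 Hz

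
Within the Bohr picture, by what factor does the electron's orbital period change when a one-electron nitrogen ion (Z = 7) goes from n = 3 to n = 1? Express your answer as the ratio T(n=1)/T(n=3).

1/27

T ∝ Z^-2 · n^3; with Z fixed, T ∝ n^3.
T(n=1)/T(n=3) = (1/3)^3 = 1/27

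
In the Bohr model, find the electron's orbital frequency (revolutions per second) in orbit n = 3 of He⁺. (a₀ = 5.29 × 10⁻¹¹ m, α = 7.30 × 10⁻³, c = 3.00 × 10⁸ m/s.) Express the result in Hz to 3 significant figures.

9.76 × 10¹⁴ Hz

r = n²a₀/Z = 2.38 × 10⁻¹⁰ m, v = Zαc/n = 1.46 × 10⁶ m/s
f = v/(2πr) = 9.76 × 10¹⁴ Hz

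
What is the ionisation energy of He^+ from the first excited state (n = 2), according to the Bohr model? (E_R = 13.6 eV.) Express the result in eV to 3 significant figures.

13.6 eV

E_n = −E_R·Z²/n² = −13.6 × 2²/2² eV = -13.6 eV
Ionisation energy = −E_n = 13.6 eV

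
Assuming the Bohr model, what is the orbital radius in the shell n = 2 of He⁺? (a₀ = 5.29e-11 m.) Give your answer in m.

r_n = n²a₀/Z = 2² × 5.29e-11 / 2
    = 4 × 5.29e-11 / 2 = 1.06e-10 m

1.06e-10 m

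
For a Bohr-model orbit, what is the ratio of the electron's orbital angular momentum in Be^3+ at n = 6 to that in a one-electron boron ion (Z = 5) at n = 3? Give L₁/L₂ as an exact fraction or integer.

L = nℏ is independent of Z.
L₁/L₂ = n₁/n₂ = 6/3 = 2

2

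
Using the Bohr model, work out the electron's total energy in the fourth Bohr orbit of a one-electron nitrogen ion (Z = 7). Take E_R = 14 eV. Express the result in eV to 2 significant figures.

-43 eV

E_n = −E_R·Z²/n² = −14 × 7²/4² = -43 eV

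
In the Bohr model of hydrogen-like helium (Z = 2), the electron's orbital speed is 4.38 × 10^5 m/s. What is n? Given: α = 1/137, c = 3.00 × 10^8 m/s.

10

v_n = Zαc/n ⇒ n = Zαc/v = 2 × 0.00730 × 3.00 × 10^8 / 4.38 × 10^5 ≈ 10.00
n = 10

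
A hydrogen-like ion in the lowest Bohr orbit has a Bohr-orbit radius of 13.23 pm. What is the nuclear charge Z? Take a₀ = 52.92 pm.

r_n = n²a₀/Z ⇒ Z = n²a₀/r = 1² × 52.92 / 13.23 ≈ 4.00
Z = 4

4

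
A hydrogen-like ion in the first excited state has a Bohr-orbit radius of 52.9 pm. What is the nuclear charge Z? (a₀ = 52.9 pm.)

4

r_n = n²a₀/Z ⇒ Z = n²a₀/r = 2² × 52.9 / 52.9 ≈ 4.00
Z = 4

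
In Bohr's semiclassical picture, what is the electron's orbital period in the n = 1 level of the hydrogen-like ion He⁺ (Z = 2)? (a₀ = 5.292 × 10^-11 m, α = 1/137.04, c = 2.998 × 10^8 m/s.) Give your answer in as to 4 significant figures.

r = n²a₀/Z = 1²·5.292 × 10^-11/2 = 2.646 × 10^-11 m
v = Zαc/n = 2·0.007297·2.998 × 10^8/1 = 4.375 × 10^6 m/s
T = 2πr/v = 3.800 × 10^-17 s = 38.00 as

38.00 as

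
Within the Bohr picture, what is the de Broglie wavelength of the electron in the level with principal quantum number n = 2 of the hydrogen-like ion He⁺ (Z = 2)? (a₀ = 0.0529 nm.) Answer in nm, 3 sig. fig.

0.332 nm

The Bohr quantisation condition is nλ = 2πr_n.
r_n = n²a₀/Z = 0.106 nm
λ = 2πr_n/n = 2π·0.106/2 = 0.332 nm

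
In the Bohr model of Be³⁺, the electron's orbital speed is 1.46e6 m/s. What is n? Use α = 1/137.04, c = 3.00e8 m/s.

v_n = Zαc/n ⇒ n = Zαc/v = 4 × 0.00730 × 3.00e8 / 1.46e6 ≈ 6.00
n = 6

6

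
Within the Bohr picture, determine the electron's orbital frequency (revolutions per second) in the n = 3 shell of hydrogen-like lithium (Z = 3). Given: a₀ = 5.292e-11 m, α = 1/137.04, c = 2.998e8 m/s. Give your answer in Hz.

r = n²a₀/Z = 1.588e-10 m, v = Zαc/n = 2.188e6 m/s
f = v/(2πr) = 2.193e15 Hz

2.193e15 Hz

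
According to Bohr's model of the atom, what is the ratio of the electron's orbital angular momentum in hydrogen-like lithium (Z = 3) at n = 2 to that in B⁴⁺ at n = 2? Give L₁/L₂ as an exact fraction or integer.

1

L = nℏ is independent of Z.
L₁/L₂ = n₁/n₂ = 2/2 = 1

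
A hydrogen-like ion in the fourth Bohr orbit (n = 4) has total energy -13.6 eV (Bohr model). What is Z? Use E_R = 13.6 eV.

E_n = −E_R Z²/n² ⇒ Z² = −E_n n²/E_R = 13.6 × 4² / 13.6 ≈ 16.00
Z = 4

4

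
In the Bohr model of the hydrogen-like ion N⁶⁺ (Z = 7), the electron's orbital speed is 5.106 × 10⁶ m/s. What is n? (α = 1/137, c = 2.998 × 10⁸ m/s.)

3

v_n = Zαc/n ⇒ n = Zαc/v = 7 × 0.007299 × 2.998 × 10⁸ / 5.106 × 10⁶ ≈ 3.00
n = 3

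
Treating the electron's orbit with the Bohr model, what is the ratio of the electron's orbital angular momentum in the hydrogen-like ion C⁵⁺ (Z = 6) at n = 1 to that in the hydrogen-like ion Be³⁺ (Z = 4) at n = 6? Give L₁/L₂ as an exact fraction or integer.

1/6

L = nℏ is independent of Z.
L₁/L₂ = n₁/n₂ = 1/6 = 1/6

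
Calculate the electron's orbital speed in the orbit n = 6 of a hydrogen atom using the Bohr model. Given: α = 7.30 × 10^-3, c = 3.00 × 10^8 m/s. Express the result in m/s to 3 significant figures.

v_n = Zαc/n = 1 × 0.00730 × 3.00 × 10^8 / 6
    = 3.65 × 10^5 m/s

3.65 × 10^5 m/s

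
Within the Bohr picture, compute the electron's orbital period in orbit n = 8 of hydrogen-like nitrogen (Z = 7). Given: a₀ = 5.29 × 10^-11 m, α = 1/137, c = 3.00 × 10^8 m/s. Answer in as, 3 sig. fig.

1590 as

r = n²a₀/Z = 8²·5.29 × 10^-11/7 = 4.84 × 10^-10 m
v = Zαc/n = 7·0.00730·3.00 × 10^8/8 = 1.92 × 10^6 m/s
T = 2πr/v = 1.59 × 10^-15 s = 1590 as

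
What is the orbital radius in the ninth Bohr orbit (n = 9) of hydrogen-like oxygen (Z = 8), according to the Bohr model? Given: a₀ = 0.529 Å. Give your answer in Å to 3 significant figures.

5.36 Å

r_n = n²a₀/Z = 9² × 0.529 / 8
    = 81 × 0.529 / 8 = 5.36 Å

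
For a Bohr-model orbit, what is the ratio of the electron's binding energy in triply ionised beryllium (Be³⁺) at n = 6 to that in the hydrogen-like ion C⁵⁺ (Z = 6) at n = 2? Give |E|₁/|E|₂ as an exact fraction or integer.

4/81

|E| ∝ Z^2 · n^-2
|E|₁/|E|₂ = (4/6)^2 · (6/2)^-2 = 4/81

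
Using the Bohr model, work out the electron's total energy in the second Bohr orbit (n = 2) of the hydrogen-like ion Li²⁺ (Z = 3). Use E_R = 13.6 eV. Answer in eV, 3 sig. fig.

E_n = −E_R·Z²/n² = −13.6 × 3²/2² = -30.6 eV

-30.6 eV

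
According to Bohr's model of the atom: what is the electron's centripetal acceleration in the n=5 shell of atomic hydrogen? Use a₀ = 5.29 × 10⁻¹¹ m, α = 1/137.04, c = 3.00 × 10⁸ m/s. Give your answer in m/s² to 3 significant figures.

r = n²a₀/Z = 1.32 × 10⁻⁹ m, v = Zαc/n = 4.38 × 10⁵ m/s
a = v²/r = (4.38 × 10⁵)² / 1.32 × 10⁻⁹ = 1.45 × 10²⁰ m/s²

1.45 × 10²⁰ m/s²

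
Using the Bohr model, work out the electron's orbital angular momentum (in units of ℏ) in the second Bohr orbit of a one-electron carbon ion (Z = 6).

2

L_n = nℏ, so L/ℏ = n = 2.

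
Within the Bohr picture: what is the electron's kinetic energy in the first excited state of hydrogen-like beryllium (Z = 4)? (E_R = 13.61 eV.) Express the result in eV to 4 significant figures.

54.44 eV

For a Coulomb orbit the virial theorem gives K = −E_n.
E_n = −E_R·Z²/n², so K = E_R·Z²/n² = 13.61 × 4²/2² = 54.44 eV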